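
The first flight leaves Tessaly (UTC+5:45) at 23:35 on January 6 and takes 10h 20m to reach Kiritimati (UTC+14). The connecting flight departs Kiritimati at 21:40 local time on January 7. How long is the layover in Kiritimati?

3 hours 30 minutes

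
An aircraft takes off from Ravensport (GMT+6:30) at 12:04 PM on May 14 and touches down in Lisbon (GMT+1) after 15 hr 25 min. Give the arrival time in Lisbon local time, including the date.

9:59 PM on May 14

Convert departure to UTC: 12:04 PM − 6:30 = 5:34 AM UTC on May 14.
Add 15 hours 25 minutes travel time → 8:59 PM UTC.
Lisbon is UTC+1:00, so local arrival = 8:59 PM + 1:00 = 9:59 PM on May 14.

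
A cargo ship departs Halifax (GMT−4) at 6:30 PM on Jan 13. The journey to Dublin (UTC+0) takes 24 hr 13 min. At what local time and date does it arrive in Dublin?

10:43 PM on January 14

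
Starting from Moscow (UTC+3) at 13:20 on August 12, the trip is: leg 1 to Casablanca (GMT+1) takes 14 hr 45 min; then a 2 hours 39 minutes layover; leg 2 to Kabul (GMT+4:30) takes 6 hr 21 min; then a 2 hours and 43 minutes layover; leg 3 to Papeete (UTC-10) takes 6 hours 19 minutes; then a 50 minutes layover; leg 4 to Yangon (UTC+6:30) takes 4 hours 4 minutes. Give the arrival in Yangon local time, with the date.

06:31 on Aug 14

Convert departure to UTC: 13:20 − 3:00 = 10:20 UTC on Aug 12.
Add 14 hours and 45 minutes leg 1 → 01:05 UTC (Aug 13).
Add 2 hours and 39 minutes layover in Casablanca → 03:44 UTC.
Add 6 hours and 21 minutes leg 2 → 10:05 UTC.
Add 2 hours and 43 minutes layover in Kabul → 12:48 UTC.
Add 6 hours 19 minutes leg 3 → 19:07 UTC.
Add 50 minutes layover in Papeete → 19:57 UTC.
Add 4 hours 4 minutes leg 4 → 00:01 UTC (Aug 14).
Yangon is UTC+6:30, so local arrival = 00:01 + 6:30 = 06:31 on Aug 14.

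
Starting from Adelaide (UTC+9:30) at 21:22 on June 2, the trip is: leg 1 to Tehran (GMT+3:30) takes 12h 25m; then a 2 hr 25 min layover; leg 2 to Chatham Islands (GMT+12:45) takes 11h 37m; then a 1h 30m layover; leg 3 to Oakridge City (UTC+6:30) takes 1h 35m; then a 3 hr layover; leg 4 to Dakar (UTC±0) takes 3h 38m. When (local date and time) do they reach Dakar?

00:02 on Jun 4

Convert departure to UTC: 21:22 − 9:30 = 11:52 UTC on Jun 2.
Add 12 hours 25 minutes leg 1 → 00:17 UTC (Jun 3).
Add 2 hours 25 minutes layover in Tehran → 02:42 UTC.
Add 11 hours and 37 minutes leg 2 → 14:19 UTC.
Add 1 hour and 30 minutes layover in Chatham Islands → 15:49 UTC.
Add 1 hour 35 minutes leg 3 → 17:24 UTC.
Add 3 hours layover in Oakridge City → 20:24 UTC.
Add 3 hours and 38 minutes leg 4 → 00:02 UTC (Jun 4).
Dakar is UTC+0, so local arrival is the same: 00:02 on Jun 4.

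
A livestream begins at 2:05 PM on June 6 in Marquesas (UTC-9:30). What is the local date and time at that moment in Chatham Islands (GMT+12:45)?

In UTC: 2:05 PM + 9:30 = 11:35 PM on Jun 6.
Chatham Islands is UTC+12:45: 11:35 PM + 12:45 = 12:20 PM on Jun 7.

12:20 PM on June 7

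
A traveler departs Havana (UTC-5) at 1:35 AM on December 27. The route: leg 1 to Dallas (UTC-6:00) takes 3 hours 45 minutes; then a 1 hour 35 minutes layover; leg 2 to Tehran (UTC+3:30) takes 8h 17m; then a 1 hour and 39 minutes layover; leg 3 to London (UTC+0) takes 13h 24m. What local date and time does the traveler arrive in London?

Convert departure to UTC: 1:35 AM + 5:00 = 6:35 AM UTC on Dec 27.
Add 3 hours and 45 minutes leg 1 → 10:20 AM UTC.
Add 1 hour 35 minutes layover in Dallas → 11:55 AM UTC.
Add 8 hours and 17 minutes leg 2 → 8:12 PM UTC.
Add 1 hour and 39 minutes layover in Tehran → 9:51 PM UTC.
Add 13 hours and 24 minutes leg 3 → 11:15 AM UTC (Dec 28).
London is UTC+0, so local arrival is the same: 11:15 AM on Dec 28.

11:15 AM on December 28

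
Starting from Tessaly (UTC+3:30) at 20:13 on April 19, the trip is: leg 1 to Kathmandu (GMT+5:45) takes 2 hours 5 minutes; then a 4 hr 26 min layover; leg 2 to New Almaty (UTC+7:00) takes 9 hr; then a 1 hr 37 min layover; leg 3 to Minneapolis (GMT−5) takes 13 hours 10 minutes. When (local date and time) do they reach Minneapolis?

18:01 on Apr 20

Convert departure to UTC: 20:13 − 3:30 = 16:43 UTC on Apr 19.
Add 2 hours 5 minutes leg 1 → 18:48 UTC.
Add 4 hours 26 minutes layover in Kathmandu → 23:14 UTC.
Add 9 hours leg 2 → 08:14 UTC (Apr 20).
Add 1 hour and 37 minutes layover in New Almaty → 09:51 UTC.
Add 13 hours 10 minutes leg 3 → 23:01 UTC.
Minneapolis is UTC−5:00, so local arrival = 23:01 − 5:00 = 18:01 on Apr 20.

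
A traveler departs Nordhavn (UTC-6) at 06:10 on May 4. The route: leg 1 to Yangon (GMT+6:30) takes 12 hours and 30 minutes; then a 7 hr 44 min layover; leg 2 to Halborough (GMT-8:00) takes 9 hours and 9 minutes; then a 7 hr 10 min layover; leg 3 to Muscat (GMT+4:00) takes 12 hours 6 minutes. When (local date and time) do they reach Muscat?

Convert departure to UTC: 06:10 + 6:00 = 12:10 UTC on May 4.
Add 12 hours 30 minutes leg 1 → 00:40 UTC (May 5).
Add 7 hours 44 minutes layover in Yangon → 08:24 UTC.
Add 9 hours 9 minutes leg 2 → 17:33 UTC.
Add 7 hours 10 minutes layover in Halborough → 00:43 UTC (May 6).
Add 12 hours 6 minutes leg 3 → 12:49 UTC.
Muscat is UTC+4:00, so local arrival = 12:49 + 4:00 = 16:49 on May 6.

16:49 on May 6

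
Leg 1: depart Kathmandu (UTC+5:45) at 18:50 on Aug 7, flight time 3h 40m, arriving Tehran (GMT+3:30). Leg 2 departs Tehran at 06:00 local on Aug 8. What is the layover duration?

Convert departure to UTC: 18:50 − 5:45 = 13:05 UTC on Aug 7.
Add 3 hours 40 minutes flight time → 16:45 UTC.
Tehran is UTC+3:30, so local arrival = 16:45 + 3:30 = 20:15 on Aug 7.
Layover = 06:00 − 20:15 (+1 day) = 9 hours 45 minutes.

9 hours 45 minutes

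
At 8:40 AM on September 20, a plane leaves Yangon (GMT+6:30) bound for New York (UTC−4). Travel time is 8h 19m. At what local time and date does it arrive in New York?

6:29 AM on September 20

New York is 10:30 behind Yangon.
After 8 hours 19 minutes it is 4:59 PM in Yangon.
Shift by the zone difference: 4:59 PM − 10:30 = 6:29 AM on Sep 20 in New York.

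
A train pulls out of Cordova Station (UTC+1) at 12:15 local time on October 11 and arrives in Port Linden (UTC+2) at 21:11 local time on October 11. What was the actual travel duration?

7 hours 56 minutes

Departure in UTC: 12:15 − 1:00 = 11:15 on Oct 11.
Arrival in UTC: 21:11 − 2:00 = 19:11 on Oct 11.
Elapsed = 19:11 − 11:15 = 7 hours 56 minutes.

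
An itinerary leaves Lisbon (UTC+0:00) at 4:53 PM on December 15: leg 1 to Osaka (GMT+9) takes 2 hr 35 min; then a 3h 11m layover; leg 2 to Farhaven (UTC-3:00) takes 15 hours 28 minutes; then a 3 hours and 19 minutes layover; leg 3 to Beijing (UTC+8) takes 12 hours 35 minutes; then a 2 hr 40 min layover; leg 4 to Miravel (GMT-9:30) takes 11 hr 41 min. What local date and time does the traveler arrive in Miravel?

10:52 AM on December 17

Lisbon is at UTC+0, so departure is already 4:53 PM UTC on Dec 15.
Add 2 hours and 35 minutes leg 1 → 7:28 PM UTC.
Add 3 hours and 11 minutes layover in Osaka → 10:39 PM UTC.
Add 15 hours 28 minutes leg 2 → 2:07 PM UTC (Dec 16).
Add 3 hours 19 minutes layover in Farhaven → 5:26 PM UTC.
Add 12 hours 35 minutes leg 3 → 6:01 AM UTC (Dec 17).
Add 2 hours and 40 minutes layover in Beijing → 8:41 AM UTC.
Add 11 hours 41 minutes leg 4 → 8:22 PM UTC.
Miravel is UTC−9:30, so local arrival = 8:22 PM − 9:30 = 10:52 AM on Dec 17.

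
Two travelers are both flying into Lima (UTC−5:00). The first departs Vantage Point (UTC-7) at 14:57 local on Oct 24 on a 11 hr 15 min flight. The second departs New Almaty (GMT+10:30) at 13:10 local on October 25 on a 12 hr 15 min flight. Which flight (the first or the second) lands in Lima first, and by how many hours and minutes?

Flight 1 in UTC: 14:57 + 7:00 = 21:57 on Oct 24.
+11 hours 15 minutes → arrive 09:12 UTC on Oct 25.
Flight 2 in UTC: 13:10 − 10:30 = 02:40 on Oct 25.
+12 hours and 15 minutes → arrive 14:55 UTC on Oct 25.
Flight 1 lands earlier by 5 hours 43 minutes.

the first, by 5 hours 43 minutes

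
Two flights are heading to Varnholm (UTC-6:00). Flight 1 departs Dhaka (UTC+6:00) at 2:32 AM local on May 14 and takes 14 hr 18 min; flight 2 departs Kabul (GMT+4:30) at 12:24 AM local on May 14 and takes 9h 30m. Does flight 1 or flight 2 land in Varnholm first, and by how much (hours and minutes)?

Flight 1 in UTC: 2:32 AM − 6:00 = 8:32 PM on May 13.
+14 hours 18 minutes → arrive 10:50 AM UTC on May 14.
Flight 2 in UTC: 12:24 AM − 4:30 = 7:54 PM on May 13.
+9 hours 30 minutes → arrive 5:24 AM UTC on May 14.
Flight 2 lands earlier by 5 hours 26 minutes.

the second, by 5 hours 26 minutes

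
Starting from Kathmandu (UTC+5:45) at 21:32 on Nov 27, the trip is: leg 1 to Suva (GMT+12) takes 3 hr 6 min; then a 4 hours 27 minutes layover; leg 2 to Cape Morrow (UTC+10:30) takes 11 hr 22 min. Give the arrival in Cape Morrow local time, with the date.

21:12 on November 28

Convert departure to UTC: 21:32 − 5:45 = 15:47 UTC on Nov 27.
Add 3 hours 6 minutes leg 1 → 18:53 UTC.
Add 4 hours and 27 minutes layover in Suva → 23:20 UTC.
Add 11 hours 22 minutes leg 2 → 10:42 UTC (Nov 28).
Cape Morrow is UTC+10:30, so local arrival = 10:42 + 10:30 = 21:12 on Nov 28.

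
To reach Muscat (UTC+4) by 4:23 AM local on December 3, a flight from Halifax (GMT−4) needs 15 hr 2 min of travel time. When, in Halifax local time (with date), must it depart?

5:21 AM on December 2

Target arrival in UTC: 4:23 AM − 4:00 = 12:23 AM on Dec 3.
Subtract 15 hours 2 minutes → departure 9:21 AM UTC on Dec 2.
Halifax is UTC−4:00: 9:21 AM − 4:00 = 5:21 AM on Dec 2.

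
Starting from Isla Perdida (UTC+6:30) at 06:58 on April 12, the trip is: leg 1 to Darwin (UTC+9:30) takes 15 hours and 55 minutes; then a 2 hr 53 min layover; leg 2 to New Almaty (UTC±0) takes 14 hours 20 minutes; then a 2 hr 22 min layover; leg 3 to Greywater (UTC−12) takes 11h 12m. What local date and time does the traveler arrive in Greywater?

11:10 on April 13

Convert departure to UTC: 06:58 − 6:30 = 00:28 UTC on Apr 12.
Add 15 hours and 55 minutes leg 1 → 16:23 UTC.
Add 2 hours 53 minutes layover in Darwin → 19:16 UTC.
Add 14 hours and 20 minutes leg 2 → 09:36 UTC (Apr 13).
Add 2 hours and 22 minutes layover in New Almaty → 11:58 UTC.
Add 11 hours and 12 minutes leg 3 → 23:10 UTC.
Greywater is UTC−12:00, so local arrival = 23:10 − 12:00 = 11:10 on Apr 13.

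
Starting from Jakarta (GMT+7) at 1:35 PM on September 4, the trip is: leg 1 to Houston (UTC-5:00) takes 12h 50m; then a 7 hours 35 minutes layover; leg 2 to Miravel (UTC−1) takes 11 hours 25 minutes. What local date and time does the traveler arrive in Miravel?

Convert departure to UTC: 1:35 PM − 7:00 = 6:35 AM UTC on Sep 4.
Add 12 hours 50 minutes leg 1 → 7:25 PM UTC.
Add 7 hours 35 minutes layover in Houston → 3:00 AM UTC (Sep 5).
Add 11 hours and 25 minutes leg 2 → 2:25 PM UTC.
Miravel is UTC−1:00, so local arrival = 2:25 PM − 1:00 = 1:25 PM on Sep 5.

1:25 PM on September 5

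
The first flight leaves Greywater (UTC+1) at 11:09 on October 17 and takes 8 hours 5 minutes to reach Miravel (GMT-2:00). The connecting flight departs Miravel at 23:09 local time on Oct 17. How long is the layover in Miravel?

Convert departure to UTC: 11:09 − 1:00 = 10:09 UTC on Oct 17.
Add 8 hours 5 minutes flight time → 18:14 UTC.
Miravel is UTC−2:00, so local arrival = 18:14 − 2:00 = 16:14 on Oct 17.
Layover = 23:09 − 16:14 = 6 hours 55 minutes.

6 hours 55 minutes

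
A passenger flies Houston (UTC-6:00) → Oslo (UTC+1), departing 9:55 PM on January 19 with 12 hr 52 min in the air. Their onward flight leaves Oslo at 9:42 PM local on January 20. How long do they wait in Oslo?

3 hours 55 minutes

Convert departure to UTC: 9:55 PM + 6:00 = 3:55 AM UTC on Jan 20.
Add 12 hours and 52 minutes flight time → 4:47 PM UTC.
Oslo is UTC+1:00, so local arrival = 4:47 PM + 1:00 = 5:47 PM on Jan 20.
Layover = 9:42 PM − 5:47 PM = 3 hours 55 minutes.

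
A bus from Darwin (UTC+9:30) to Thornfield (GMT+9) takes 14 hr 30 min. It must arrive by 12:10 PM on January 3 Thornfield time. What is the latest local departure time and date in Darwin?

10:10 PM on January 2

Target arrival in UTC: 12:10 PM − 9:00 = 3:10 AM on Jan 3.
Subtract 14 hours 30 minutes → departure 12:40 PM UTC on Jan 2.
Darwin is UTC+9:30: 12:40 PM + 9:30 = 10:10 PM on Jan 2.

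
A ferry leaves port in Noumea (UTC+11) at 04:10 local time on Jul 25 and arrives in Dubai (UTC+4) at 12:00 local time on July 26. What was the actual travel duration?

38 hours 50 minutes

Dubai is 7:00 behind Noumea.
Clock-face elapsed time (ignoring zones) is 31 hours 50 minutes.
Actual elapsed = 31 hours 50 minutes + 7:00 = 38 hours 50 minutes.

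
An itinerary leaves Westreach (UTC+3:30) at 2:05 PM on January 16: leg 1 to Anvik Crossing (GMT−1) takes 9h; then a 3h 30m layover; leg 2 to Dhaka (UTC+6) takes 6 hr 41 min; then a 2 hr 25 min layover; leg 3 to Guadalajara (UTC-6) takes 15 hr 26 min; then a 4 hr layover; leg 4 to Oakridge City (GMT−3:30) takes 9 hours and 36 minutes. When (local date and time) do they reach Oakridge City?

Convert departure to UTC: 2:05 PM − 3:30 = 10:35 AM UTC on Jan 16.
Add 9 hours leg 1 → 7:35 PM UTC.
Add 3 hours 30 minutes layover in Anvik Crossing → 11:05 PM UTC.
Add 6 hours 41 minutes leg 2 → 5:46 AM UTC (Jan 17).
Add 2 hours and 25 minutes layover in Dhaka → 8:11 AM UTC.
Add 15 hours and 26 minutes leg 3 → 11:37 PM UTC.
Add 4 hours layover in Guadalajara → 3:37 AM UTC (Jan 18).
Add 9 hours 36 minutes leg 4 → 1:13 PM UTC.
Oakridge City is UTC−3:30, so local arrival = 1:13 PM − 3:30 = 9:43 AM on Jan 18.

9:43 AM on Jan 18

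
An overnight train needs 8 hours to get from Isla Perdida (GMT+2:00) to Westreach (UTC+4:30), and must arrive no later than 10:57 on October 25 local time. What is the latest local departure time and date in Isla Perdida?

00:27 on October 25

Target arrival in UTC: 10:57 − 4:30 = 06:27 on Oct 25.
Subtract 8 hours → departure 22:27 UTC on Oct 24.
Isla Perdida is UTC+2:00: 22:27 + 2:00 = 00:27 on Oct 25.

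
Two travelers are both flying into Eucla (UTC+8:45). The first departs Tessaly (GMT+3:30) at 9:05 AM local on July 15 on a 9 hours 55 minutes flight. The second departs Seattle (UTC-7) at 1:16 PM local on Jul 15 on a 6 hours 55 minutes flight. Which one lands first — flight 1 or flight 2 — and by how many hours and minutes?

the first, by 11 hours 41 minutes

Flight 1 in UTC: 9:05 AM − 3:30 = 5:35 AM on Jul 15.
+9 hours and 55 minutes → arrive 3:30 PM UTC on Jul 15.
Flight 2 in UTC: 1:16 PM + 7:00 = 8:16 PM on Jul 15.
+6 hours 55 minutes → arrive 3:11 AM UTC on Jul 16.
Flight 1 lands earlier by 11 hours 41 minutes.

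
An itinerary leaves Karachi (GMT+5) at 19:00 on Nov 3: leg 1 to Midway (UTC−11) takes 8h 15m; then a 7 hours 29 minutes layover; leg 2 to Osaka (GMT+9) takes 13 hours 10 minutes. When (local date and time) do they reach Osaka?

03:54 on November 5

Convert departure to UTC: 19:00 − 5:00 = 14:00 UTC on Nov 3.
Add 8 hours 15 minutes leg 1 → 22:15 UTC.
Add 7 hours and 29 minutes layover in Midway → 05:44 UTC (Nov 4).
Add 13 hours and 10 minutes leg 2 → 18:54 UTC.
Osaka is UTC+9:00, so local arrival = 18:54 + 9:00 = 03:54 on Nov 5.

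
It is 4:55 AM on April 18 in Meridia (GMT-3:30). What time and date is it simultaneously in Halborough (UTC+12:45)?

In UTC: 4:55 AM + 3:30 = 8:25 AM on Apr 18.
Halborough is UTC+12:45: 8:25 AM + 12:45 = 9:10 PM on Apr 18.

9:10 PM on April 18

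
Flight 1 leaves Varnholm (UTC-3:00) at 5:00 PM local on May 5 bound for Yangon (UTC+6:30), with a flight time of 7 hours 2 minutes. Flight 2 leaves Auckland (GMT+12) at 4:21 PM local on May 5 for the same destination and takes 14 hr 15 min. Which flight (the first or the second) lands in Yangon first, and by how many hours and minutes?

Flight 1 in UTC: 5:00 PM + 3:00 = 8:00 PM on May 5.
+7 hours 2 minutes → arrive 3:02 AM UTC on May 6.
Flight 2 in UTC: 4:21 PM − 12:00 = 4:21 AM on May 5.
+14 hours 15 minutes → arrive 6:36 PM UTC on May 5.
Flight 2 lands earlier by 8 hours 26 minutes.

the second, by 8 hours 26 minutes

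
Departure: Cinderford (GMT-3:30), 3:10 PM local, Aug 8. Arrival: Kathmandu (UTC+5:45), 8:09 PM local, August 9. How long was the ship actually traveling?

Departure in UTC: 3:10 PM + 3:30 = 6:40 PM on Aug 8.
Arrival in UTC: 8:09 PM − 5:45 = 2:24 PM on Aug 9.
Elapsed = 2:24 PM − 6:40 PM (+1 day) = 19 hours 44 minutes.

19 hours 44 minutes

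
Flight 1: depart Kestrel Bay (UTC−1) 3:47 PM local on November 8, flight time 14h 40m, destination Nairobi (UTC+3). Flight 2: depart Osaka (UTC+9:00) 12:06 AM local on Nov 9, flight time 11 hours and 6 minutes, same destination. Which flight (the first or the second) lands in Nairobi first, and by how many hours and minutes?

Flight 1 in UTC: 3:47 PM + 1:00 = 4:47 PM on Nov 8.
+14 hours 40 minutes → arrive 7:27 AM UTC on Nov 9.
Flight 2 in UTC: 12:06 AM − 9:00 = 3:06 PM on Nov 8.
+11 hours 6 minutes → arrive 2:12 AM UTC on Nov 9.
Flight 2 lands earlier by 5 hours 15 minutes.

the second, by 5 hours 15 minutes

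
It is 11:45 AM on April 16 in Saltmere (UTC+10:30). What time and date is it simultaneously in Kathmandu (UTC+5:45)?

In UTC: 11:45 AM − 10:30 = 1:15 AM on Apr 16.
Kathmandu is UTC+5:45: 1:15 AM + 5:45 = 7:00 AM on Apr 16.

7:00 AM on Apr 16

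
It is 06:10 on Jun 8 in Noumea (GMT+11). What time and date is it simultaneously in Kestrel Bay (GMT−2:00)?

Kestrel Bay is 13:00 behind Noumea.
Shift by the zone difference: 06:10 − 13:00 = 17:10 on Jun 7 in Kestrel Bay.

17:10 on June 7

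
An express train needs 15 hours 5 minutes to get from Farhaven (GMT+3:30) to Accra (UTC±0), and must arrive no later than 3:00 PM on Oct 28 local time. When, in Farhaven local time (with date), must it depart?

Target arrival is already UTC: 3:00 PM on Oct 28.
Subtract 15 hours 5 minutes → departure 11:55 PM UTC on Oct 27.
Farhaven is UTC+3:30: 11:55 PM + 3:30 = 3:25 AM on Oct 28.

3:25 AM on October 28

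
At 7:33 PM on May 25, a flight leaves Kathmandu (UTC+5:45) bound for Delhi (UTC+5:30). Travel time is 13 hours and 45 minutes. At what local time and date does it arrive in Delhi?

Delhi is 0:15 behind Kathmandu.
After 13 hours 45 minutes it is 9:18 AM (May 26) in Kathmandu.
Shift by the zone difference: 9:18 AM − 0:15 = 9:03 AM on May 26 in Delhi.

9:03 AM on May 26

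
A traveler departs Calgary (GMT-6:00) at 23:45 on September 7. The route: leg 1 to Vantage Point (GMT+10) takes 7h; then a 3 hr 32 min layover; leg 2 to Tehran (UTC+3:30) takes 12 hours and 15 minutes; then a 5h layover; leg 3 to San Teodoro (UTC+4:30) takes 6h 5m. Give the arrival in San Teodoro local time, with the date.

20:07 on Sep 9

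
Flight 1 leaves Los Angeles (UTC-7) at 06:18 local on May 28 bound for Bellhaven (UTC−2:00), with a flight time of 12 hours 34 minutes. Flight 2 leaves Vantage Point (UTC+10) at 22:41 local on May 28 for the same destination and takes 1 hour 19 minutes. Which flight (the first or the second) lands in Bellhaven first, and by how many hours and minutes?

the second, by 11 hours 52 minutes

Flight 1 in UTC: 06:18 + 7:00 = 13:18 on May 28.
+12 hours and 34 minutes → arrive 01:52 UTC on May 29.
Flight 2 in UTC: 22:41 − 10:00 = 12:41 on May 28.
+1 hour and 19 minutes → arrive 14:00 UTC on May 28.
Flight 2 lands earlier by 11 hours 52 minutes.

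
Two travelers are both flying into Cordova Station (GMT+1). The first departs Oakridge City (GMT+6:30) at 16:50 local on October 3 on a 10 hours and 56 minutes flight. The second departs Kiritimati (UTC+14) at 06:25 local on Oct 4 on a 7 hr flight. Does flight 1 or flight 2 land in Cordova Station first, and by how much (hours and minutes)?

the first, by 2 hours 9 minutes

Flight 1 in UTC: 16:50 − 6:30 = 10:20 on Oct 3.
+10 hours 56 minutes → arrive 21:16 UTC on Oct 3.
Flight 2 in UTC: 06:25 − 14:00 = 16:25 on Oct 3.
+7 hours → arrive 23:25 UTC on Oct 3.
Flight 1 lands earlier by 2 hours 9 minutes.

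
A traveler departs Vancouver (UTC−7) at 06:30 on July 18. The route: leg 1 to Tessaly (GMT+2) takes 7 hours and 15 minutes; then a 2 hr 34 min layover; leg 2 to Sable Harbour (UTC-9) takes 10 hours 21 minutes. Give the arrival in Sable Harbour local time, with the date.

Convert departure to UTC: 06:30 + 7:00 = 13:30 UTC on Jul 18.
Add 7 hours 15 minutes leg 1 → 20:45 UTC.
Add 2 hours 34 minutes layover in Tessaly → 23:19 UTC.
Add 10 hours 21 minutes leg 2 → 09:40 UTC (Jul 19).
Sable Harbour is UTC−9:00, so local arrival = 09:40 − 9:00 = 00:40 on Jul 19.

00:40 on July 19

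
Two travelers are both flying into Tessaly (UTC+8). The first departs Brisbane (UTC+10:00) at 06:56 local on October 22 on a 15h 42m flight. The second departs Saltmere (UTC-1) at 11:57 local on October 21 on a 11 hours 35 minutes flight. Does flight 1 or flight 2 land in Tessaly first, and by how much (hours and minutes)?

Flight 1 in UTC: 06:56 − 10:00 = 20:56 on Oct 21.
+15 hours 42 minutes → arrive 12:38 UTC on Oct 22.
Flight 2 in UTC: 11:57 + 1:00 = 12:57 on Oct 21.
+11 hours 35 minutes → arrive 00:32 UTC on Oct 22.
Flight 2 lands earlier by 12 hours 6 minutes.

the second, by 12 hours 6 minutes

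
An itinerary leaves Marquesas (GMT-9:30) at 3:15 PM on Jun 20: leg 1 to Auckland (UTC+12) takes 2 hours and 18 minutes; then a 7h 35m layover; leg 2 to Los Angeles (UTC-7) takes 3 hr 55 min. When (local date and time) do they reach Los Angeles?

7:33 AM on June 21

Convert departure to UTC: 3:15 PM + 9:30 = 12:45 AM UTC on Jun 21.
Add 2 hours 18 minutes leg 1 → 3:03 AM UTC.
Add 7 hours 35 minutes layover in Auckland → 10:38 AM UTC.
Add 3 hours and 55 minutes leg 2 → 2:33 PM UTC.
Los Angeles is UTC−7:00, so local arrival = 2:33 PM − 7:00 = 7:33 AM on Jun 21.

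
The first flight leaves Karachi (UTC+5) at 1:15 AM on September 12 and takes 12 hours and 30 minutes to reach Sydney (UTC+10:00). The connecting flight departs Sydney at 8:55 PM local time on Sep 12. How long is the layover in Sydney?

Convert departure to UTC: 1:15 AM − 5:00 = 8:15 PM UTC on Sep 11.
Add 12 hours 30 minutes flight time → 8:45 AM UTC (Sep 12).
Sydney is UTC+10:00, so local arrival = 8:45 AM + 10:00 = 6:45 PM on Sep 12.
Layover = 8:55 PM − 6:45 PM = 2 hours 10 minutes.

2 hours 10 minutes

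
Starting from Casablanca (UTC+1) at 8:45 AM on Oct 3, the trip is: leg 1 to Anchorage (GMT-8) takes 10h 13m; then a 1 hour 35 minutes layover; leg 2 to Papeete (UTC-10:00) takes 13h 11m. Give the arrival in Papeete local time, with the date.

10:44 PM on Oct 3

Convert departure to UTC: 8:45 AM − 1:00 = 7:45 AM UTC on Oct 3.
Add 10 hours and 13 minutes leg 1 → 5:58 PM UTC.
Add 1 hour and 35 minutes layover in Anchorage → 7:33 PM UTC.
Add 13 hours and 11 minutes leg 2 → 8:44 AM UTC (Oct 4).
Papeete is UTC−10:00, so local arrival = 8:44 AM − 10:00 = 10:44 PM on Oct 3.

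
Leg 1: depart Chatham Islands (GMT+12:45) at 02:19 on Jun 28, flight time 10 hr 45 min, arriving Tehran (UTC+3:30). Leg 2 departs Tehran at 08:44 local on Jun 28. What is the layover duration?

4 hours 55 minutes

Convert departure to UTC: 02:19 − 12:45 = 13:34 UTC on Jun 27.
Add 10 hours 45 minutes flight time → 00:19 UTC (Jun 28).
Tehran is UTC+3:30, so local arrival = 00:19 + 3:30 = 03:49 on Jun 28.
Layover = 08:44 − 03:49 = 4 hours 55 minutes.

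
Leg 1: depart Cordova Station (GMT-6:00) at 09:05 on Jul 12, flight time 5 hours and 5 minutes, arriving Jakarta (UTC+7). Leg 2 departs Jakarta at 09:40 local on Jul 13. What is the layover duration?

6 hours 30 minutes

Convert departure to UTC: 09:05 + 6:00 = 15:05 UTC on Jul 12.
Add 5 hours 5 minutes flight time → 20:10 UTC.
Jakarta is UTC+7:00, so local arrival = 20:10 + 7:00 = 03:10 on Jul 13.
Layover = 09:40 − 03:10 = 6 hours 30 minutes.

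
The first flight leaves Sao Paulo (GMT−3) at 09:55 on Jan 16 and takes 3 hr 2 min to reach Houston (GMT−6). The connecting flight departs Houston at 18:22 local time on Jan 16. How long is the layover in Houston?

Convert departure to UTC: 09:55 + 3:00 = 12:55 UTC on Jan 16.
Add 3 hours and 2 minutes flight time → 15:57 UTC.
Houston is UTC−6:00, so local arrival = 15:57 − 6:00 = 09:57 on Jan 16.
Layover = 18:22 − 09:57 = 8 hours 25 minutes.

8 hours 25 minutes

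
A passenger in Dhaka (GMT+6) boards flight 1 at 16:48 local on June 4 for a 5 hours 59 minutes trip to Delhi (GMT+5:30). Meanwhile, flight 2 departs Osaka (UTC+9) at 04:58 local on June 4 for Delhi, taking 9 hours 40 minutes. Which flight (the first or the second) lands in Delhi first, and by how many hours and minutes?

Flight 1 in UTC: 16:48 − 6:00 = 10:48 on Jun 4.
+5 hours and 59 minutes → arrive 16:47 UTC on Jun 4.
Flight 2 in UTC: 04:58 − 9:00 = 19:58 on Jun 3.
+9 hours and 40 minutes → arrive 05:38 UTC on Jun 4.
Flight 2 lands earlier by 11 hours 9 minutes.

the second, by 11 hours 9 minutes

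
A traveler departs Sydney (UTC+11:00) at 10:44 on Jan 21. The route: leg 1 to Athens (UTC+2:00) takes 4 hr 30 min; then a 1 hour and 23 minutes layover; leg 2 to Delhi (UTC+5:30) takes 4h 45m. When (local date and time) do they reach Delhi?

15:52 on January 21

Convert departure to UTC: 10:44 − 11:00 = 23:44 UTC on Jan 20.
Add 4 hours and 30 minutes leg 1 → 04:14 UTC (Jan 21).
Add 1 hour 23 minutes layover in Athens → 05:37 UTC.
Add 4 hours and 45 minutes leg 2 → 10:22 UTC.
Delhi is UTC+5:30, so local arrival = 10:22 + 5:30 = 15:52 on Jan 21.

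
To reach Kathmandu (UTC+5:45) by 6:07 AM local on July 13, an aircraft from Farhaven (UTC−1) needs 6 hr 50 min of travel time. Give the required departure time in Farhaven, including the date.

4:32 PM on Jul 12

Target arrival in UTC: 6:07 AM − 5:45 = 12:22 AM on Jul 13.
Subtract 6 hours 50 minutes → departure 5:32 PM UTC on Jul 12.
Farhaven is UTC−1:00: 5:32 PM − 1:00 = 4:32 PM on Jul 12.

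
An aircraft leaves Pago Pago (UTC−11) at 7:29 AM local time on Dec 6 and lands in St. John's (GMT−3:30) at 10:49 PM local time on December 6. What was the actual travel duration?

7 hours 50 minutes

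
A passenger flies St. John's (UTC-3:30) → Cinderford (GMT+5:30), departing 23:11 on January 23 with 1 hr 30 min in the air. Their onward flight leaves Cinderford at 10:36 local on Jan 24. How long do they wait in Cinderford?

55 minutes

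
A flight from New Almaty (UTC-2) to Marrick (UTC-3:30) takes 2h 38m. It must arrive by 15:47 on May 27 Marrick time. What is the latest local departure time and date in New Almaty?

Target arrival in UTC: 15:47 + 3:30 = 19:17 on May 27.
Subtract 2 hours and 38 minutes → departure 16:39 UTC on May 27.
New Almaty is UTC−2:00: 16:39 − 2:00 = 14:39 on May 27.

14:39 on May 27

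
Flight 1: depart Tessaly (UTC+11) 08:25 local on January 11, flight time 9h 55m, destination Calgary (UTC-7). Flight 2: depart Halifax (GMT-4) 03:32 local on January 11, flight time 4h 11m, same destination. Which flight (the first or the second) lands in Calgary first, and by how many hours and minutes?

the first, by 4 hours 23 minutes

Flight 1 in UTC: 08:25 − 11:00 = 21:25 on Jan 10.
+9 hours and 55 minutes → arrive 07:20 UTC on Jan 11.
Flight 2 in UTC: 03:32 + 4:00 = 07:32 on Jan 11.
+4 hours and 11 minutes → arrive 11:43 UTC on Jan 11.
Flight 1 lands earlier by 4 hours 23 minutes.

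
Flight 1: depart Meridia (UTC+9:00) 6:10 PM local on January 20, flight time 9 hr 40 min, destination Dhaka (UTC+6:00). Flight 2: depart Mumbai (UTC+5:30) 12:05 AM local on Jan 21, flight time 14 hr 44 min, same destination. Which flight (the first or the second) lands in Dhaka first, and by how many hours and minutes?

Flight 1 in UTC: 6:10 PM − 9:00 = 9:10 AM on Jan 20.
+9 hours 40 minutes → arrive 6:50 PM UTC on Jan 20.
Flight 2 in UTC: 12:05 AM − 5:30 = 6:35 PM on Jan 20.
+14 hours 44 minutes → arrive 9:19 AM UTC on Jan 21.
Flight 1 lands earlier by 14 hours 29 minutes.

the first, by 14 hours 29 minutes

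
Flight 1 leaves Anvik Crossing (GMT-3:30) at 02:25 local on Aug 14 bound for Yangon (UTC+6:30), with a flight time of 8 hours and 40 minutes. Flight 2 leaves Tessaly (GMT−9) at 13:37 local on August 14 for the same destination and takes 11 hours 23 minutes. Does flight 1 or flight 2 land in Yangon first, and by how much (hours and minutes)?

the first, by 19 hours 25 minutes

Flight 1 in UTC: 02:25 + 3:30 = 05:55 on Aug 14.
+8 hours and 40 minutes → arrive 14:35 UTC on Aug 14.
Flight 2 in UTC: 13:37 + 9:00 = 22:37 on Aug 14.
+11 hours 23 minutes → arrive 10:00 UTC on Aug 15.
Flight 1 lands earlier by 19 hours 25 minutes.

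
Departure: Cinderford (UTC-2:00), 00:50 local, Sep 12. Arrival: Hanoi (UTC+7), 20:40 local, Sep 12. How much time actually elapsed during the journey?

10 hours 50 minutes

Departure in UTC: 00:50 + 2:00 = 02:50 on Sep 12.
Arrival in UTC: 20:40 − 7:00 = 13:40 on Sep 12.
Elapsed = 13:40 − 02:50 = 10 hours 50 minutes.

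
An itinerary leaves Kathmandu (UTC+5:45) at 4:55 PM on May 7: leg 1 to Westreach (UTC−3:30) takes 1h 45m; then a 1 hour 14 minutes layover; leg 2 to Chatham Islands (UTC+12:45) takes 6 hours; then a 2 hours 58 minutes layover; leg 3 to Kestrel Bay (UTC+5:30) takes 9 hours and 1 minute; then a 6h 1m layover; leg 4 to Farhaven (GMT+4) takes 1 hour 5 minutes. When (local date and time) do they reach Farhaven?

Convert departure to UTC: 4:55 PM − 5:45 = 11:10 AM UTC on May 7.
Add 1 hour and 45 minutes leg 1 → 12:55 PM UTC.
Add 1 hour and 14 minutes layover in Westreach → 2:09 PM UTC.
Add 6 hours leg 2 → 8:09 PM UTC.
Add 2 hours and 58 minutes layover in Chatham Islands → 11:07 PM UTC.
Add 9 hours and 1 minute leg 3 → 8:08 AM UTC (May 8).
Add 6 hours 1 minute layover in Kestrel Bay → 2:09 PM UTC.
Add 1 hour and 5 minutes leg 4 → 3:14 PM UTC.
Farhaven is UTC+4:00, so local arrival = 3:14 PM + 4:00 = 7:14 PM on May 8.

7:14 PM on May 8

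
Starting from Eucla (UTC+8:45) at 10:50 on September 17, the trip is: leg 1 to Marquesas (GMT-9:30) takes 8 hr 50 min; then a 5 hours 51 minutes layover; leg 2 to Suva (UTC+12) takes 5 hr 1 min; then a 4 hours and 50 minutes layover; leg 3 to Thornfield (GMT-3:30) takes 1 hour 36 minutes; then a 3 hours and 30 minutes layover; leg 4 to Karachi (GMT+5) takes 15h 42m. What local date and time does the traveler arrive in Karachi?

Convert departure to UTC: 10:50 − 8:45 = 02:05 UTC on Sep 17.
Add 8 hours 50 minutes leg 1 → 10:55 UTC.
Add 5 hours and 51 minutes layover in Marquesas → 16:46 UTC.
Add 5 hours 1 minute leg 2 → 21:47 UTC.
Add 4 hours and 50 minutes layover in Suva → 02:37 UTC (Sep 18).
Add 1 hour 36 minutes leg 3 → 04:13 UTC.
Add 3 hours and 30 minutes layover in Thornfield → 07:43 UTC.
Add 15 hours 42 minutes leg 4 → 23:25 UTC.
Karachi is UTC+5:00, so local arrival = 23:25 + 5:00 = 04:25 on Sep 19.

04:25 on September 19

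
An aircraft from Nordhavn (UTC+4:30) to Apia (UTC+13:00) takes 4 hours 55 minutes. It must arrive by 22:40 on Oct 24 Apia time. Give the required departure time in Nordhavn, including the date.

Target arrival in UTC: 22:40 − 13:00 = 09:40 on Oct 24.
Subtract 4 hours 55 minutes → departure 04:45 UTC on Oct 24.
Nordhavn is UTC+4:30: 04:45 + 4:30 = 09:15 on Oct 24.

09:15 on October 24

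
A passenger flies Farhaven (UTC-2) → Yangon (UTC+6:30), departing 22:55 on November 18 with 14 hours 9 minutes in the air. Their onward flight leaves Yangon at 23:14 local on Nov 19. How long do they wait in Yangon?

1 hour 40 minutes

Convert departure to UTC: 22:55 + 2:00 = 00:55 UTC on Nov 19.
Add 14 hours and 9 minutes flight time → 15:04 UTC.
Yangon is UTC+6:30, so local arrival = 15:04 + 6:30 = 21:34 on Nov 19.
Layover = 23:14 − 21:34 = 1 hour 40 minutes.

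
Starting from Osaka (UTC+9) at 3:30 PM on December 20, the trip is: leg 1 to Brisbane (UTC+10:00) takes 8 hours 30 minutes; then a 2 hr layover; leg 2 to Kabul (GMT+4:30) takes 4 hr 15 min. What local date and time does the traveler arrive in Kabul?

Convert departure to UTC: 3:30 PM − 9:00 = 6:30 AM UTC on Dec 20.
Add 8 hours 30 minutes leg 1 → 3:00 PM UTC.
Add 2 hours layover in Brisbane → 5:00 PM UTC.
Add 4 hours and 15 minutes leg 2 → 9:15 PM UTC.
Kabul is UTC+4:30, so local arrival = 9:15 PM + 4:30 = 1:45 AM on Dec 21.

1:45 AM on December 21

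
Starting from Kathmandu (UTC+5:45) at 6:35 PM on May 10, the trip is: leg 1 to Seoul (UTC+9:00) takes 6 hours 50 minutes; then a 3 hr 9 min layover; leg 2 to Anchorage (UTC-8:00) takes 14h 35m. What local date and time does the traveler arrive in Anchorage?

Convert departure to UTC: 6:35 PM − 5:45 = 12:50 PM UTC on May 10.
Add 6 hours and 50 minutes leg 1 → 7:40 PM UTC.
Add 3 hours 9 minutes layover in Seoul → 10:49 PM UTC.
Add 14 hours and 35 minutes leg 2 → 1:24 PM UTC (May 11).
Anchorage is UTC−8:00, so local arrival = 1:24 PM − 8:00 = 5:24 AM on May 11.

5:24 AM on May 11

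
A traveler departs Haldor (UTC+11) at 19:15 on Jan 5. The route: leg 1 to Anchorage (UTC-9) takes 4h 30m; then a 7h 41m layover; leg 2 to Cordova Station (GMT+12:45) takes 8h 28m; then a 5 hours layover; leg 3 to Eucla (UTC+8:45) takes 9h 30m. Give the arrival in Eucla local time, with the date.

Convert departure to UTC: 19:15 − 11:00 = 08:15 UTC on Jan 5.
Add 4 hours and 30 minutes leg 1 → 12:45 UTC.
Add 7 hours 41 minutes layover in Anchorage → 20:26 UTC.
Add 8 hours 28 minutes leg 2 → 04:54 UTC (Jan 6).
Add 5 hours layover in Cordova Station → 09:54 UTC.
Add 9 hours 30 minutes leg 3 → 19:24 UTC.
Eucla is UTC+8:45, so local arrival = 19:24 + 8:45 = 04:09 on Jan 7.

04:09 on Jan 7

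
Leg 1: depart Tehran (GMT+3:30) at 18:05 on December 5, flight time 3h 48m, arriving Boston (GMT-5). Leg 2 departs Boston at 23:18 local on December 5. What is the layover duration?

9 hours 55 minutes

Convert departure to UTC: 18:05 − 3:30 = 14:35 UTC on Dec 5.
Add 3 hours 48 minutes flight time → 18:23 UTC.
Boston is UTC−5:00, so local arrival = 18:23 − 5:00 = 13:23 on Dec 5.
Layover = 23:18 − 13:23 = 9 hours 55 minutes.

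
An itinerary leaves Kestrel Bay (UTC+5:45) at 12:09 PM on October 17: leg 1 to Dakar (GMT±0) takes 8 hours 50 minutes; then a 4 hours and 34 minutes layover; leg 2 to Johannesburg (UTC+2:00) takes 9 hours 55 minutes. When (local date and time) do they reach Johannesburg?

Convert departure to UTC: 12:09 PM − 5:45 = 6:24 AM UTC on Oct 17.
Add 8 hours 50 minutes leg 1 → 3:14 PM UTC.
Add 4 hours and 34 minutes layover in Dakar → 7:48 PM UTC.
Add 9 hours and 55 minutes leg 2 → 5:43 AM UTC (Oct 18).
Johannesburg is UTC+2:00, so local arrival = 5:43 AM + 2:00 = 7:43 AM on Oct 18.

7:43 AM on Oct 18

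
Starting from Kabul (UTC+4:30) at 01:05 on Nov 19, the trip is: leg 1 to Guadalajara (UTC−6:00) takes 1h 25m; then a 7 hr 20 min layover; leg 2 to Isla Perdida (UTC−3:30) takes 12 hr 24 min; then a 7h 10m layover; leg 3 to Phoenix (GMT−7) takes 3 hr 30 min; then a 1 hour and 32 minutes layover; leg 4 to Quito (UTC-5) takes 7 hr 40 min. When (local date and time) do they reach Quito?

Convert departure to UTC: 01:05 − 4:30 = 20:35 UTC on Nov 18.
Add 1 hour and 25 minutes leg 1 → 22:00 UTC.
Add 7 hours and 20 minutes layover in Guadalajara → 05:20 UTC (Nov 19).
Add 12 hours and 24 minutes leg 2 → 17:44 UTC.
Add 7 hours 10 minutes layover in Isla Perdida → 00:54 UTC (Nov 20).
Add 3 hours 30 minutes leg 3 → 04:24 UTC.
Add 1 hour and 32 minutes layover in Phoenix → 05:56 UTC.
Add 7 hours and 40 minutes leg 4 → 13:36 UTC.
Quito is UTC−5:00, so local arrival = 13:36 − 5:00 = 08:36 on Nov 20.

08:36 on Nov 20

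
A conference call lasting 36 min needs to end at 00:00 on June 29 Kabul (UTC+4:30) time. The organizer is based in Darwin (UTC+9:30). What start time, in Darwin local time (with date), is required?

Target end time in UTC: 00:00 − 4:30 = 19:30 on Jun 28.
Subtract 36 minutes → start 18:54 UTC on Jun 28.
Darwin is UTC+9:30: 18:54 + 9:30 = 04:24 on Jun 29.

04:24 on Jun 29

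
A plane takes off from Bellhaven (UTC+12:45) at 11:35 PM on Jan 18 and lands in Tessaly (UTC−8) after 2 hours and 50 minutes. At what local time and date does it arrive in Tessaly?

5:40 AM on January 18

Convert departure to UTC: 11:35 PM − 12:45 = 10:50 AM UTC on Jan 18.
Add 2 hours and 50 minutes travel time → 1:40 PM UTC.
Tessaly is UTC−8:00, so local arrival = 1:40 PM − 8:00 = 5:40 AM on Jan 18.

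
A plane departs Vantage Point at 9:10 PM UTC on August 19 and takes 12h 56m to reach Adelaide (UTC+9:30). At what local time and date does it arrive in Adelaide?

Departure is given in UTC: 9:10 PM on Aug 19.
Add 12 hours 56 minutes → 10:06 AM UTC (Aug 20).
Adelaide is UTC+9:30: 10:06 AM + 9:30 = 7:36 PM on Aug 20.

7:36 PM on Aug 20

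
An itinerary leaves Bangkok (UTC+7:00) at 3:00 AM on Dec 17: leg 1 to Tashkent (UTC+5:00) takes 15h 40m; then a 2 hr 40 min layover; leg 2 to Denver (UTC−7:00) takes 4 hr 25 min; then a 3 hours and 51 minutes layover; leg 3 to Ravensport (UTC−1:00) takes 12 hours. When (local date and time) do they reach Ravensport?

9:36 AM on Dec 18

Convert departure to UTC: 3:00 AM − 7:00 = 8:00 PM UTC on Dec 16.
Add 15 hours and 40 minutes leg 1 → 11:40 AM UTC (Dec 17).
Add 2 hours 40 minutes layover in Tashkent → 2:20 PM UTC.
Add 4 hours 25 minutes leg 2 → 6:45 PM UTC.
Add 3 hours 51 minutes layover in Denver → 10:36 PM UTC.
Add 12 hours leg 3 → 10:36 AM UTC (Dec 18).
Ravensport is UTC−1:00, so local arrival = 10:36 AM − 1:00 = 9:36 AM on Dec 18.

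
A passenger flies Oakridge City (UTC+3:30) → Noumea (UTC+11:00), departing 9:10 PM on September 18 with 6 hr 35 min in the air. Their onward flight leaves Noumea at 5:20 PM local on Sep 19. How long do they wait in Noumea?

6 hours 5 minutes

Convert departure to UTC: 9:10 PM − 3:30 = 5:40 PM UTC on Sep 18.
Add 6 hours 35 minutes flight time → 12:15 AM UTC (Sep 19).
Noumea is UTC+11:00, so local arrival = 12:15 AM + 11:00 = 11:15 AM on Sep 19.
Layover = 5:20 PM − 11:15 AM = 6 hours 5 minutes.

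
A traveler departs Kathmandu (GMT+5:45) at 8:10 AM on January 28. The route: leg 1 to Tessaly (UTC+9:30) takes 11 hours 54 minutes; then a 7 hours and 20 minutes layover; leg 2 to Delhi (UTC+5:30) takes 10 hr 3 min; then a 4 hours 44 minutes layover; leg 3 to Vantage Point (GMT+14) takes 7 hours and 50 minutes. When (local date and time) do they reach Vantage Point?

Convert departure to UTC: 8:10 AM − 5:45 = 2:25 AM UTC on Jan 28.
Add 11 hours 54 minutes leg 1 → 2:19 PM UTC.
Add 7 hours and 20 minutes layover in Tessaly → 9:39 PM UTC.
Add 10 hours 3 minutes leg 2 → 7:42 AM UTC (Jan 29).
Add 4 hours 44 minutes layover in Delhi → 12:26 PM UTC.
Add 7 hours and 50 minutes leg 3 → 8:16 PM UTC.
Vantage Point is UTC+14:00, so local arrival = 8:16 PM + 14:00 = 10:16 AM on Jan 30.

10:16 AM on January 30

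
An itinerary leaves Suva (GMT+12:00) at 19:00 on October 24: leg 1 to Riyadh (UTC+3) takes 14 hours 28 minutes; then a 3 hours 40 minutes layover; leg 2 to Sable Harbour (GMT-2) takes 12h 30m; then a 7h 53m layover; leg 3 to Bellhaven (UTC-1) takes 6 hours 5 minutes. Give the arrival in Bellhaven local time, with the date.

02:36 on October 26

Convert departure to UTC: 19:00 − 12:00 = 07:00 UTC on Oct 24.
Add 14 hours and 28 minutes leg 1 → 21:28 UTC.
Add 3 hours and 40 minutes layover in Riyadh → 01:08 UTC (Oct 25).
Add 12 hours and 30 minutes leg 2 → 13:38 UTC.
Add 7 hours and 53 minutes layover in Sable Harbour → 21:31 UTC.
Add 6 hours 5 minutes leg 3 → 03:36 UTC (Oct 26).
Bellhaven is UTC−1:00, so local arrival = 03:36 − 1:00 = 02:36 on Oct 26.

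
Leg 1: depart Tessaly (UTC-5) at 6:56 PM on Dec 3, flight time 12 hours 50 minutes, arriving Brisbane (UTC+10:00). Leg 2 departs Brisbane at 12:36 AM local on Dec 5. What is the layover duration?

1 hour 50 minutes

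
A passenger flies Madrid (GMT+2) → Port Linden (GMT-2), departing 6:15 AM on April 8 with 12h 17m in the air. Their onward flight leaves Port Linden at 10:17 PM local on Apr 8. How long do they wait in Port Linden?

7 hours 45 minutes

Convert departure to UTC: 6:15 AM − 2:00 = 4:15 AM UTC on Apr 8.
Add 12 hours and 17 minutes flight time → 4:32 PM UTC.
Port Linden is UTC−2:00, so local arrival = 4:32 PM − 2:00 = 2:32 PM on Apr 8.
Layover = 10:17 PM − 2:32 PM = 7 hours 45 minutes.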